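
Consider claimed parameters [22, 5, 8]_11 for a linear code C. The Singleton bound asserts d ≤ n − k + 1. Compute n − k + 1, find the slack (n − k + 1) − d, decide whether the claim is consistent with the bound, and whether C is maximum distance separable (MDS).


Singleton RHS = n − k + 1 = 18, slack = 10, bound satisfied, not MDS.

Singleton bound: d ≤ n − k + 1.
Here n = 22, k = 5, so n − k + 1 = 18.
Given d = 8, check d ≤ 18: YES.
Slack = (n − k + 1) − d = 10.
The code is NOT MDS (slack = 10 > 0).
Description: the claimed parameters are [22, 5, 8]_11; such a code would be non-MDS.


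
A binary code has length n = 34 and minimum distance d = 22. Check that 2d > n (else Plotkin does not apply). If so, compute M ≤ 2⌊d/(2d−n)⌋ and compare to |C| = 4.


Plotkin bound M ≤ 4; given |C| = 4 ≤ bound (satisfied).

Check applicability: 2d = 44, n = 34.
2d − n = 10 > 0, so Plotkin applies.
Compute d/(2d−n) = 22/10 ≈ 2.2000.
⌊d/(2d−n)⌋ = 2.
Plotkin bound: M ≤ 2·2 = 4.
Given |C| = 4, check: satisfied.
This |C| is at the Plotkin bound.


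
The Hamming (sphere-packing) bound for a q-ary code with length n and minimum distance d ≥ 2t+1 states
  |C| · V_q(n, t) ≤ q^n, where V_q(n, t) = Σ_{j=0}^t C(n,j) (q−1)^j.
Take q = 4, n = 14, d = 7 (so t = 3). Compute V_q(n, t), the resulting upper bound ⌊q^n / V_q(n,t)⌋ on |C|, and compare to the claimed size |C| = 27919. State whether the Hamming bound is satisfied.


V_q(n, t) = 10690, q^n = 268435456, Hamming bound = 25110, |C| = 27919 > bound (violated).

Step 1: Compute V_q(n, t) = Σ_{j=0}^3 C(n, j) (q−1)^j.
  j = 0: C(14,0)·(3)^0 = 1·1 = 1.
  j = 1: C(14,1)·(3)^1 = 14·3 = 42.
  j = 2: C(14,2)·(3)^2 = 91·9 = 819.
  j = 3: C(14,3)·(3)^3 = 364·27 = 9828.
  V_q(n, t) = 1 + 42 + 819 + 9828 = 10690.
Step 2: q^n = 4^14 = 268435456.
Step 3: Hamming bound ⌊q^n / V_q(n,t)⌋ = ⌊268435456/10690⌋ = 25110.
Step 4: Compare |C| = 27919 to 25110: violated.
The claimed |C| lies above the Hamming bound, so no 4-ary code of length 14 with d ≥ 7 can have 27919 codewords.


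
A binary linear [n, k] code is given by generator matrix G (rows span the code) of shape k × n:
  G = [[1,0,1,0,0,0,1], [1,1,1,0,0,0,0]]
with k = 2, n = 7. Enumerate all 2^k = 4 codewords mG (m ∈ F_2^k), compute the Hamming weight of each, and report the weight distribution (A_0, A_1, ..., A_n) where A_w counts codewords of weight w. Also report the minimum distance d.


Weight distribution: A_0 = 1, A_2 = 1, A_3 = 2. Minimum distance d = 2.

Enumerate all 2^2 = 4 messages m ∈ F_2^2.
For each, compute codeword c = mG in F_2^7, then tally its weight.
  m = 00 → c = 0000000, weight = 0.
  m = 10 → c = 1010001, weight = 3.
  m = 01 → c = 1110000, weight = 3.
  m = 11 → c = 0100001, weight = 2.
Tally weights:
  weight 0: 1 codewords.
  weight 2: 1 codewords.
  weight 3: 2 codewords.
Minimum distance d = smallest w > 0 with A_w > 0 = 2.
Sanity: Σ A_w = 4 = 2^2 = 4 ✓.


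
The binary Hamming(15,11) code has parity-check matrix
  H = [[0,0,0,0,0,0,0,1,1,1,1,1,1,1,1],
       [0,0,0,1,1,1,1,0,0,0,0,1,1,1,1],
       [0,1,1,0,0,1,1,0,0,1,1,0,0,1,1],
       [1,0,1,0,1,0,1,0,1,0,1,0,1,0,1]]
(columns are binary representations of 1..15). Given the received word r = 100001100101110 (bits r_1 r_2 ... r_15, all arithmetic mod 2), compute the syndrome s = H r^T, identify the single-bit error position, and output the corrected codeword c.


s = (0, 1, 0, 1)^T, error position = 5, corrected codeword c = 100011100101110

Compute s = H r^T mod 2 one row at a time:
  s_1 = 0 + 0 + 1 + 0 + 1 + 1 + 1 + 0 = 4 ≡ 0 (mod 2).
  s_2 = 0 + 0 + 1 + 1 + 1 + 1 + 1 + 0 = 5 ≡ 1 (mod 2).
  s_3 = 0 + 0 + 1 + 1 + 1 + 0 + 1 + 0 = 4 ≡ 0 (mod 2).
  s_4 = 1 + 0 + 0 + 1 + 0 + 0 + 1 + 0 = 3 ≡ 1 (mod 2).
s = (0, 1, 0, 1)^T — this equals column 5 of H (binary 0101), so error is at position 5.
Correct: flip bit 5 of r = 100001100101110 to get c = 100011100101110.


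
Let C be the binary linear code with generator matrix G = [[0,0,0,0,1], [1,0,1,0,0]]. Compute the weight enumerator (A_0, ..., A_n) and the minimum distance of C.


Weight distribution: A_0 = 1, A_1 = 1, A_2 = 1, A_3 = 1. Minimum distance d = 1.

Enumerate all 2^2 = 4 messages m ∈ F_2^2.
For each, compute codeword c = mG in F_2^5, then tally its weight.
  m = 00 → c = 00000, weight = 0.
  m = 10 → c = 00001, weight = 1.
  m = 01 → c = 10100, weight = 2.
  m = 11 → c = 10101, weight = 3.
Tally weights:
  weight 0: 1 codewords.
  weight 1: 1 codewords.
  weight 2: 1 codewords.
  weight 3: 1 codewords.
Minimum distance d = smallest w > 0 with A_w > 0 = 1.
Sanity: Σ A_w = 4 = 2^2 = 4 ✓.


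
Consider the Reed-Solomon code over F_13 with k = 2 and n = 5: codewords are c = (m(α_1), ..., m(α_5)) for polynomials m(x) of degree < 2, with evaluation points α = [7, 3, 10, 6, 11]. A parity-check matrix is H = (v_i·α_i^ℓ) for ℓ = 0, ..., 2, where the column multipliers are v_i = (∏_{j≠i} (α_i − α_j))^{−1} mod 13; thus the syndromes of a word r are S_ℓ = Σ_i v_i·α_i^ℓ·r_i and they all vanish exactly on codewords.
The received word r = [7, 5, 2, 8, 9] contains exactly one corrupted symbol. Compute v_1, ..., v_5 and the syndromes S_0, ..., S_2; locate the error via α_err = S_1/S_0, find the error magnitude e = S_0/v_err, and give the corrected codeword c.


S = (12, 7, 3), error at position 4, error magnitude e = 8, c = [7, 5, 2, 0, 9].

Step 1: column multipliers v_i = (∏_{j≠i}(α_i − α_j))^{−1} mod 13.
  i = 1 (α = 7): (7−3)(7−10)(7−6)(7−11) = 4·(−3)·1·(−4) = 48 ≡ 9, so v_1 = 9^{−1} = 3 (mod 13).
  i = 2 (α = 3): (3−7)(3−10)(3−6)(3−11) = (−4)·(−7)·(−3)·(−8) = 672 ≡ 9, so v_2 = 9^{−1} = 3 (mod 13).
  i = 3 (α = 10): (10−7)(10−3)(10−6)(10−11) = 3·7·4·(−1) = −84 ≡ 7, so v_3 = 7^{−1} = 2 (mod 13).
  i = 4 (α = 6): (6−7)(6−3)(6−10)(6−11) = (−1)·3·(−4)·(−5) = −60 ≡ 5, so v_4 = 5^{−1} = 8 (mod 13).
  i = 5 (α = 11): (11−7)(11−3)(11−10)(11−6) = 4·8·1·5 = 160 ≡ 4, so v_5 = 4^{−1} = 10 (mod 13).
  v = [3, 3, 2, 8, 10].
Step 2: syndromes of r = [7, 5, 2, 8, 9] (all sums mod 13).
  S_0 = Σ v_i r_i = 3·7 + 3·5 + 2·2 + 8·8 + 10·9 = 194 ≡ 12.
  S_1 = Σ v_i α_i r_i = 3·7·7 + 3·3·5 + 2·10·2 + 8·6·8 + 10·11·9 = 1606 ≡ 7.
  α_i^2 mod 13 = [10, 9, 9, 10, 4].
  S_2 = Σ v_i α_i^2 r_i = 3·10·7 + 3·9·5 + 2·9·2 + 8·10·8 + 10·4·9 = 1381 ≡ 3.
  S = (12, 7, 3) ≠ 0, so r is not a codeword (an error is present).
Step 3: locate the error. For a single error e at position i, S_ℓ = v_i·e·α_i^ℓ, so α_err = S_1/S_0.
  S_0^{−1} = 12^{−1} = 12 (mod 13), so α_err = 7·12 = 84 ≡ 6 = α_4. Error position i = 4.
  Consistency check: S_2/S_1 = 3·2 = 6 ≡ 6 = α_err ✓ (single-error assumption holds).
Step 4: error magnitude e = S_0/v_4 = S_0·∏_{j≠4}(α_4 − α_j) = 12·5 = 60 ≡ 8 (mod 13).
Step 5: correct position 4: c_4 = r_4 − e = 8 − 8 ≡ 0 (mod 13). Hence c = [7, 5, 2, 0, 9].
  Check: interpolating c through the α_i gives m(x) = 10 + 7·x (degree < 2) with m(α_i) = c_i for every i, so c is indeed a codeword.


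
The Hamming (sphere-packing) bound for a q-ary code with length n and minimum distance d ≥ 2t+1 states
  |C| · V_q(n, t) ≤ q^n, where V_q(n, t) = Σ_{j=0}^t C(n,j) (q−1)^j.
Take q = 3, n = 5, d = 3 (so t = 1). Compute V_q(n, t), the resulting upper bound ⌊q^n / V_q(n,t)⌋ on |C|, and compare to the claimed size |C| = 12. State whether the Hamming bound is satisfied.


V_q(n, t) = 11, q^n = 243, Hamming bound = 22, |C| = 12 ≤ bound (satisfied).

Step 1: Compute V_q(n, t) = Σ_{j=0}^1 C(n, j) (q−1)^j.
  j = 0: C(5,0)·(2)^0 = 1·1 = 1.
  j = 1: C(5,1)·(2)^1 = 5·2 = 10.
  V_q(n, t) = 1 + 10 = 11.
Step 2: q^n = 3^5 = 243.
Step 3: Hamming bound ⌊q^n / V_q(n,t)⌋ = ⌊243/11⌋ = 22.
Step 4: Compare |C| = 12 to 22: satisfied.
The claimed |C| lies below the Hamming bound.


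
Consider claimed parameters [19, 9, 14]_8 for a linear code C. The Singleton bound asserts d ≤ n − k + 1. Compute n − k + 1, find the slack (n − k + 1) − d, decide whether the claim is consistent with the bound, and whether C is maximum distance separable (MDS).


Singleton RHS = n − k + 1 = 11, slack = -3, bound violated (no such code; not MDS).

Singleton bound: d ≤ n − k + 1.
Here n = 19, k = 9, so n − k + 1 = 11.
Given d = 14, check d ≤ 11: NO.
Slack = (n − k + 1) − d = -3.
The slack is negative: d = 14 exceeds n − k + 1 = 11 by 3, so the Singleton bound is violated and no linear [19, 9, 14]_8 code can exist. In particular it is not MDS (MDS requires d = n − k + 1 exactly).
Description: the claimed parameters are [19, 9, 14]_8; such a code would be impossible (violates the Singleton bound).


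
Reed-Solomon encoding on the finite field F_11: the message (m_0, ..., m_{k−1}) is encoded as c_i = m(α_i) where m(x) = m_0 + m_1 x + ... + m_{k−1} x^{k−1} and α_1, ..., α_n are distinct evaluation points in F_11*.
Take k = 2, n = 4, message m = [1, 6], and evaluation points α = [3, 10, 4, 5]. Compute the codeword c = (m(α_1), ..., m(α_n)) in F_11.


c = [8, 6, 3, 9]

Message polynomial: m(x) = 1 + 6·x (mod 11).
For each evaluation point α_i, compute m(α_i) mod 11:
  α_1 = 3: Horner steps 6 → 8, so m(3) = 8.
  α_2 = 10: Horner steps 6 → 6, so m(10) = 6.
  α_3 = 4: Horner steps 6 → 3, so m(4) = 3.
  α_4 = 5: Horner steps 6 → 9, so m(5) = 9.
Codeword c = [8, 6, 3, 9] ∈ F_11^4.


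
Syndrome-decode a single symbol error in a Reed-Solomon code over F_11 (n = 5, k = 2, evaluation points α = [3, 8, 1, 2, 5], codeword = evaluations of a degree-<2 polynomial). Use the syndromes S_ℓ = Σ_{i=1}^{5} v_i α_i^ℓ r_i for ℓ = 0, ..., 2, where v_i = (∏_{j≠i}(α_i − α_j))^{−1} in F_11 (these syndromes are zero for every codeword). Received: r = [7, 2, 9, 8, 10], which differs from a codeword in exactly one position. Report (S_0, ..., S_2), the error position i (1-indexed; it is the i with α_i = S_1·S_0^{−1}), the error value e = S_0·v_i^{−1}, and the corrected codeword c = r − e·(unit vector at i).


S = (1, 5, 3), error at position 5, error magnitude e = 5, c = [7, 2, 9, 8, 5].

Step 1: column multipliers v_i = (∏_{j≠i}(α_i − α_j))^{−1} mod 11.
  i = 1 (α = 3): (3−8)(3−1)(3−2)(3−5) = (−5)·2·1·(−2) = 20 ≡ 9, so v_1 = 9^{−1} = 5 (mod 11).
  i = 2 (α = 8): (8−3)(8−1)(8−2)(8−5) = 5·7·6·3 = 630 ≡ 3, so v_2 = 3^{−1} = 4 (mod 11).
  i = 3 (α = 1): (1−3)(1−8)(1−2)(1−5) = (−2)·(−7)·(−1)·(−4) = 56 ≡ 1, so v_3 = 1^{−1} = 1 (mod 11).
  i = 4 (α = 2): (2−3)(2−8)(2−1)(2−5) = (−1)·(−6)·1·(−3) = −18 ≡ 4, so v_4 = 4^{−1} = 3 (mod 11).
  i = 5 (α = 5): (5−3)(5−8)(5−1)(5−2) = 2·(−3)·4·3 = −72 ≡ 5, so v_5 = 5^{−1} = 9 (mod 11).
  v = [5, 4, 1, 3, 9].
Step 2: syndromes of r = [7, 2, 9, 8, 10] (all sums mod 11).
  S_0 = Σ v_i r_i = 5·7 + 4·2 + 1·9 + 3·8 + 9·10 = 166 ≡ 1.
  S_1 = Σ v_i α_i r_i = 5·3·7 + 4·8·2 + 1·1·9 + 3·2·8 + 9·5·10 = 676 ≡ 5.
  α_i^2 mod 11 = [9, 9, 1, 4, 3].
  S_2 = Σ v_i α_i^2 r_i = 5·9·7 + 4·9·2 + 1·1·9 + 3·4·8 + 9·3·10 = 762 ≡ 3.
  S = (1, 5, 3) ≠ 0, so r is not a codeword (an error is present).
Step 3: locate the error. For a single error e at position i, S_ℓ = v_i·e·α_i^ℓ, so α_err = S_1/S_0.
  S_0^{−1} = 1^{−1} = 1 (mod 11), so α_err = 5·1 = 5 ≡ 5 = α_5. Error position i = 5.
  Consistency check: S_2/S_1 = 3·9 = 27 ≡ 5 = α_err ✓ (single-error assumption holds).
Step 4: error magnitude e = S_0/v_5 = S_0·∏_{j≠5}(α_5 − α_j) = 1·5 = 5 ≡ 5 (mod 11).
Step 5: correct position 5: c_5 = r_5 − e = 10 − 5 ≡ 5 (mod 11). Hence c = [7, 2, 9, 8, 5].
  Check: interpolating c through the α_i gives m(x) = 10 + 10·x (degree < 2) with m(α_i) = c_i for every i, so c is indeed a codeword.


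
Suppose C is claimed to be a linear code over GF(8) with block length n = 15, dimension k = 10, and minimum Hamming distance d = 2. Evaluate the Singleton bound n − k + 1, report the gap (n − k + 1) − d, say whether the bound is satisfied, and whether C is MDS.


Singleton RHS = n − k + 1 = 6, slack = 4, bound satisfied, not MDS.

Singleton bound: d ≤ n − k + 1.
Here n = 15, k = 10, so n − k + 1 = 6.
Given d = 2, check d ≤ 6: YES.
Slack = (n − k + 1) − d = 4.
The code is NOT MDS (slack = 4 > 0).
Description: the claimed parameters are [15, 10, 2]_8; such a code would be non-MDS.


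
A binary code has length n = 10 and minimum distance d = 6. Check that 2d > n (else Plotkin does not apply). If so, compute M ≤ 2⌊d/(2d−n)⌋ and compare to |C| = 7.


Plotkin bound M ≤ 6; given |C| = 7 > bound (violated).

Check applicability: 2d = 12, n = 10.
2d − n = 2 > 0, so Plotkin applies.
Compute d/(2d−n) = 6/2 ≈ 3.0000.
⌊d/(2d−n)⌋ = 3.
Plotkin bound: M ≤ 2·3 = 6.
Given |C| = 7, check: VIOLATED.
This |C| is above the Plotkin bound, so no binary code with n = 10, d = 6 and 7 codewords exists.


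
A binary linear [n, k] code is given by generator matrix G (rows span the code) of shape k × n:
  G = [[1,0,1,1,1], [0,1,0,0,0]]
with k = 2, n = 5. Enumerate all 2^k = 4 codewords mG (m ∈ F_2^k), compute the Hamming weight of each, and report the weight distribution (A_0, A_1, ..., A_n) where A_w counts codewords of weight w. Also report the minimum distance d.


Weight distribution: A_0 = 1, A_1 = 1, A_4 = 1, A_5 = 1. Minimum distance d = 1.

Enumerate all 2^2 = 4 messages m ∈ F_2^2.
For each, compute codeword c = mG in F_2^5, then tally its weight.
  m = 00 → c = 00000, weight = 0.
  m = 10 → c = 10111, weight = 4.
  m = 01 → c = 01000, weight = 1.
  m = 11 → c = 11111, weight = 5.
Tally weights:
  weight 0: 1 codewords.
  weight 1: 1 codewords.
  weight 4: 1 codewords.
  weight 5: 1 codewords.
Minimum distance d = smallest w > 0 with A_w > 0 = 1.
Sanity: Σ A_w = 4 = 2^2 = 4 ✓.


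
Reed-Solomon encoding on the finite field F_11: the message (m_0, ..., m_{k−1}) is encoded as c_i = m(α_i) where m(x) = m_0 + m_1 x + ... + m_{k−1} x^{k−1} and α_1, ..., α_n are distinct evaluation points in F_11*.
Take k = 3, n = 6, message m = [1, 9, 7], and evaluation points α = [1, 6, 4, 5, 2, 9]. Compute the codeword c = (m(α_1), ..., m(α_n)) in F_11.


c = [6, 10, 6, 1, 3, 0]

Message polynomial: m(x) = 1 + 9·x + 7·x^2 (mod 11).
For each evaluation point α_i, compute m(α_i) mod 11:
  α_1 = 1: Horner steps 7 → 5 → 6, so m(1) = 6.
  α_2 = 6: Horner steps 7 → 7 → 10, so m(6) = 10.
  α_3 = 4: Horner steps 7 → 4 → 6, so m(4) = 6.
  α_4 = 5: Horner steps 7 → 0 → 1, so m(5) = 1.
  α_5 = 2: Horner steps 7 → 1 → 3, so m(2) = 3.
  α_6 = 9: Horner steps 7 → 6 → 0, so m(9) = 0.
Codeword c = [6, 10, 6, 1, 3, 0] ∈ F_11^6.


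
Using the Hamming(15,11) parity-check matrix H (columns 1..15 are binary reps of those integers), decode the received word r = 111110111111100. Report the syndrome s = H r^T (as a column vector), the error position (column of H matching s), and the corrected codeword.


s = (0, 1, 1, 1)^T, error position = 7, corrected codeword c = 111110011111100

Compute s = H r^T mod 2 one row at a time:
  s_1 = 1 + 1 + 1 + 1 + 1 + 1 + 0 + 0 = 6 ≡ 0 (mod 2).
  s_2 = 1 + 1 + 0 + 1 + 1 + 1 + 0 + 0 = 5 ≡ 1 (mod 2).
  s_3 = 1 + 1 + 0 + 1 + 1 + 1 + 0 + 0 = 5 ≡ 1 (mod 2).
  s_4 = 1 + 1 + 1 + 1 + 1 + 1 + 1 + 0 = 7 ≡ 1 (mod 2).
s = (0, 1, 1, 1)^T — this equals column 7 of H (binary 0111), so error is at position 7.
Correct: flip bit 7 of r = 111110111111100 to get c = 111110011111100.


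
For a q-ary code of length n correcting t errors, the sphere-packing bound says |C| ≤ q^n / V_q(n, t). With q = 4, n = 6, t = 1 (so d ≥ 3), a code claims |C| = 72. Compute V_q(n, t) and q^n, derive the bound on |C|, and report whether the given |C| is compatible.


V_q(n, t) = 19, q^n = 4096, Hamming bound = 215, |C| = 72 ≤ bound (satisfied).

Step 1: Compute V_q(n, t) = Σ_{j=0}^1 C(n, j) (q−1)^j.
  j = 0: C(6,0)·(3)^0 = 1·1 = 1.
  j = 1: C(6,1)·(3)^1 = 6·3 = 18.
  V_q(n, t) = 1 + 18 = 19.
Step 2: q^n = 4^6 = 4096.
Step 3: Hamming bound ⌊q^n / V_q(n,t)⌋ = ⌊4096/19⌋ = 215.
Step 4: Compare |C| = 72 to 215: satisfied.
The claimed |C| lies below the Hamming bound.


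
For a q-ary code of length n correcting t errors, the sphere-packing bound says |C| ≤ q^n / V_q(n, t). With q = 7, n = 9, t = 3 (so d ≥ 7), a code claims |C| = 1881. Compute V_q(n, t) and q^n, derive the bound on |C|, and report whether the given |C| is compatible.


V_q(n, t) = 19495, q^n = 40353607, Hamming bound = 2069, |C| = 1881 ≤ bound (satisfied).

Step 1: Compute V_q(n, t) = Σ_{j=0}^3 C(n, j) (q−1)^j.
  j = 0: C(9,0)·(6)^0 = 1·1 = 1.
  j = 1: C(9,1)·(6)^1 = 9·6 = 54.
  j = 2: C(9,2)·(6)^2 = 36·36 = 1296.
  j = 3: C(9,3)·(6)^3 = 84·216 = 18144.
  V_q(n, t) = 1 + 54 + 1296 + 18144 = 19495.
Step 2: q^n = 7^9 = 40353607.
Step 3: Hamming bound ⌊q^n / V_q(n,t)⌋ = ⌊40353607/19495⌋ = 2069.
Step 4: Compare |C| = 1881 to 2069: satisfied.
The claimed |C| lies below the Hamming bound.


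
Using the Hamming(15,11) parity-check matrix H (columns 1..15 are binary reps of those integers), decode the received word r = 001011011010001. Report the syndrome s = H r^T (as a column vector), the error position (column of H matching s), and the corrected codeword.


s = (0, 1, 0, 1)^T, error position = 5, corrected codeword c = 001001011010001

Compute s = H r^T mod 2 one row at a time:
  s_1 = 1 + 1 + 0 + 1 + 0 + 0 + 0 + 1 = 4 ≡ 0 (mod 2).
  s_2 = 0 + 1 + 1 + 0 + 0 + 0 + 0 + 1 = 3 ≡ 1 (mod 2).
  s_3 = 0 + 1 + 1 + 0 + 0 + 1 + 0 + 1 = 4 ≡ 0 (mod 2).
  s_4 = 0 + 1 + 1 + 0 + 1 + 1 + 0 + 1 = 5 ≡ 1 (mod 2).
s = (0, 1, 0, 1)^T — this equals column 5 of H (binary 0101), so error is at position 5.
Correct: flip bit 5 of r = 001011011010001 to get c = 001001011010001.


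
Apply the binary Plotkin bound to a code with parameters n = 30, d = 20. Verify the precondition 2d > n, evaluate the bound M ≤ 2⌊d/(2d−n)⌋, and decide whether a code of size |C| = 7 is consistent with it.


Plotkin bound M ≤ 4; given |C| = 7 > bound (violated).

Check applicability: 2d = 40, n = 30.
2d − n = 10 > 0, so Plotkin applies.
Compute d/(2d−n) = 20/10 ≈ 2.0000.
⌊d/(2d−n)⌋ = 2.
Plotkin bound: M ≤ 2·2 = 4.
Given |C| = 7, check: VIOLATED.
This |C| is above the Plotkin bound, so no binary code with n = 30, d = 20 and 7 codewords exists.


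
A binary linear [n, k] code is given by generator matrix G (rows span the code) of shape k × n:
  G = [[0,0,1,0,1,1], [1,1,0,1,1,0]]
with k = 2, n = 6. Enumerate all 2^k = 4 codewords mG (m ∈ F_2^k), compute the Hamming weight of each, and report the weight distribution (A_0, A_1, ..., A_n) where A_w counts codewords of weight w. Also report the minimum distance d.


Weight distribution: A_0 = 1, A_3 = 1, A_4 = 1, A_5 = 1. Minimum distance d = 3.

Enumerate all 2^2 = 4 messages m ∈ F_2^2.
For each, compute codeword c = mG in F_2^6, then tally its weight.
  m = 00 → c = 000000, weight = 0.
  m = 10 → c = 001011, weight = 3.
  m = 01 → c = 110110, weight = 4.
  m = 11 → c = 111101, weight = 5.
Tally weights:
  weight 0: 1 codewords.
  weight 3: 1 codewords.
  weight 4: 1 codewords.
  weight 5: 1 codewords.
Minimum distance d = smallest w > 0 with A_w > 0 = 3.
Sanity: Σ A_w = 4 = 2^2 = 4 ✓.


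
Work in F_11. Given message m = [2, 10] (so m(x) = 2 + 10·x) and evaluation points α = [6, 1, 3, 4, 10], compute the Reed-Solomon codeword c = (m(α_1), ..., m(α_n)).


c = [7, 1, 10, 9, 3]

Message polynomial: m(x) = 2 + 10·x (mod 11).
For each evaluation point α_i, compute m(α_i) mod 11:
  α_1 = 6: Horner steps 10 → 7, so m(6) = 7.
  α_2 = 1: Horner steps 10 → 1, so m(1) = 1.
  α_3 = 3: Horner steps 10 → 10, so m(3) = 10.
  α_4 = 4: Horner steps 10 → 9, so m(4) = 9.
  α_5 = 10: Horner steps 10 → 3, so m(10) = 3.
Codeword c = [7, 1, 10, 9, 3] ∈ F_11^5.


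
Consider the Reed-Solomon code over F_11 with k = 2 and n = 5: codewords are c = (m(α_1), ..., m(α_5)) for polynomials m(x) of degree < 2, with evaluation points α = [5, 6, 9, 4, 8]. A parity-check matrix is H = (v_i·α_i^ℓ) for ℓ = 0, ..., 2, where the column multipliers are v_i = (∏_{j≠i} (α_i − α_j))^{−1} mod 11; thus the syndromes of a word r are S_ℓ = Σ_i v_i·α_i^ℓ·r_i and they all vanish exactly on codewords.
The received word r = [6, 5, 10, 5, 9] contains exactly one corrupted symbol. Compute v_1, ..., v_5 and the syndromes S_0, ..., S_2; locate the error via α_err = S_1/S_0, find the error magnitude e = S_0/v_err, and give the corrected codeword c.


S = (9, 10, 5), error at position 2, error magnitude e = 9, c = [6, 7, 10, 5, 9].

Step 1: column multipliers v_i = (∏_{j≠i}(α_i − α_j))^{−1} mod 11.
  i = 1 (α = 5): (5−6)(5−9)(5−4)(5−8) = (−1)·(−4)·1·(−3) = −12 ≡ 10, so v_1 = 10^{−1} = 10 (mod 11).
  i = 2 (α = 6): (6−5)(6−9)(6−4)(6−8) = 1·(−3)·2·(−2) = 12 ≡ 1, so v_2 = 1^{−1} = 1 (mod 11).
  i = 3 (α = 9): (9−5)(9−6)(9−4)(9−8) = 4·3·5·1 = 60 ≡ 5, so v_3 = 5^{−1} = 9 (mod 11).
  i = 4 (α = 4): (4−5)(4−6)(4−9)(4−8) = (−1)·(−2)·(−5)·(−4) = 40 ≡ 7, so v_4 = 7^{−1} = 8 (mod 11).
  i = 5 (α = 8): (8−5)(8−6)(8−9)(8−4) = 3·2·(−1)·4 = −24 ≡ 9, so v_5 = 9^{−1} = 5 (mod 11).
  v = [10, 1, 9, 8, 5].
Step 2: syndromes of r = [6, 5, 10, 5, 9] (all sums mod 11).
  S_0 = Σ v_i r_i = 10·6 + 1·5 + 9·10 + 8·5 + 5·9 = 240 ≡ 9.
  S_1 = Σ v_i α_i r_i = 10·5·6 + 1·6·5 + 9·9·10 + 8·4·5 + 5·8·9 = 1660 ≡ 10.
  α_i^2 mod 11 = [3, 3, 4, 5, 9].
  S_2 = Σ v_i α_i^2 r_i = 10·3·6 + 1·3·5 + 9·4·10 + 8·5·5 + 5·9·9 = 1160 ≡ 5.
  S = (9, 10, 5) ≠ 0, so r is not a codeword (an error is present).
Step 3: locate the error. For a single error e at position i, S_ℓ = v_i·e·α_i^ℓ, so α_err = S_1/S_0.
  S_0^{−1} = 9^{−1} = 5 (mod 11), so α_err = 10·5 = 50 ≡ 6 = α_2. Error position i = 2.
  Consistency check: S_2/S_1 = 5·10 = 50 ≡ 6 = α_err ✓ (single-error assumption holds).
Step 4: error magnitude e = S_0/v_2 = S_0·∏_{j≠2}(α_2 − α_j) = 9·1 = 9 ≡ 9 (mod 11).
Step 5: correct position 2: c_2 = r_2 − e = 5 − 9 ≡ 7 (mod 11). Hence c = [6, 7, 10, 5, 9].
  Check: interpolating c through the α_i gives m(x) = 1 + 1·x (degree < 2) with m(α_i) = c_i for every i, so c is indeed a codeword.


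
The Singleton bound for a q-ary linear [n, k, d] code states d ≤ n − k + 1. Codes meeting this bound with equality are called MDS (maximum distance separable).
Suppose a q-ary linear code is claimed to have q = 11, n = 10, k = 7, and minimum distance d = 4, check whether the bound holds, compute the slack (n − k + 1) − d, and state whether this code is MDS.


Singleton RHS = n − k + 1 = 4, slack = 0, bound satisfied, MDS.

Singleton bound: d ≤ n − k + 1.
Here n = 10, k = 7, so n − k + 1 = 4.
Given d = 4, check d ≤ 4: YES.
Slack = (n − k + 1) − d = 0.
The code is MDS (slack = 0).
Description: the claimed parameters are [10, 7, 4]_11; such a code would be MDS (meets Singleton bound).


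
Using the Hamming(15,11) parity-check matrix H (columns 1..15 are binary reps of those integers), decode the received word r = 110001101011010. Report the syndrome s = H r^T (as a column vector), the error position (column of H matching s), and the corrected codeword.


s = (0, 0, 1, 0)^T, error position = 2, corrected codeword c = 100001101011010

Compute s = H r^T mod 2 one row at a time:
  s_1 = 0 + 1 + 0 + 1 + 1 + 0 + 1 + 0 = 4 ≡ 0 (mod 2).
  s_2 = 0 + 0 + 1 + 1 + 1 + 0 + 1 + 0 = 4 ≡ 0 (mod 2).
  s_3 = 1 + 0 + 1 + 1 + 0 + 1 + 1 + 0 = 5 ≡ 1 (mod 2).
  s_4 = 1 + 0 + 0 + 1 + 1 + 1 + 0 + 0 = 4 ≡ 0 (mod 2).
s = (0, 0, 1, 0)^T — this equals column 2 of H (binary 0010), so error is at position 2.
Correct: flip bit 2 of r = 110001101011010 to get c = 100001101011010.


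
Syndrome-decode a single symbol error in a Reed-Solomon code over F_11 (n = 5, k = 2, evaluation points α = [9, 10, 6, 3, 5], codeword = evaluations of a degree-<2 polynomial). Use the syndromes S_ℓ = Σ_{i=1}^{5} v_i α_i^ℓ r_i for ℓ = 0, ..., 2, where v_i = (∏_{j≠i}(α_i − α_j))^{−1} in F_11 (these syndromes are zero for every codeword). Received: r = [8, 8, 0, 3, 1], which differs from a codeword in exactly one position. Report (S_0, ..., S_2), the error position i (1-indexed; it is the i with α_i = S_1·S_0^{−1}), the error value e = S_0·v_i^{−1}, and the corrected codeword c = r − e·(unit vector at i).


S = (7, 4, 7), error at position 2, error magnitude e = 1, c = [8, 7, 0, 3, 1].

Step 1: column multipliers v_i = (∏_{j≠i}(α_i − α_j))^{−1} mod 11.
  i = 1 (α = 9): (9−10)(9−6)(9−3)(9−5) = (−1)·3·6·4 = −72 ≡ 5, so v_1 = 5^{−1} = 9 (mod 11).
  i = 2 (α = 10): (10−9)(10−6)(10−3)(10−5) = 1·4·7·5 = 140 ≡ 8, so v_2 = 8^{−1} = 7 (mod 11).
  i = 3 (α = 6): (6−9)(6−10)(6−3)(6−5) = (−3)·(−4)·3·1 = 36 ≡ 3, so v_3 = 3^{−1} = 4 (mod 11).
  i = 4 (α = 3): (3−9)(3−10)(3−6)(3−5) = (−6)·(−7)·(−3)·(−2) = 252 ≡ 10, so v_4 = 10^{−1} = 10 (mod 11).
  i = 5 (α = 5): (5−9)(5−10)(5−6)(5−3) = (−4)·(−5)·(−1)·2 = −40 ≡ 4, so v_5 = 4^{−1} = 3 (mod 11).
  v = [9, 7, 4, 10, 3].
Step 2: syndromes of r = [8, 8, 0, 3, 1] (all sums mod 11).
  S_0 = Σ v_i r_i = 9·8 + 7·8 + 4·0 + 10·3 + 3·1 = 161 ≡ 7.
  S_1 = Σ v_i α_i r_i = 9·9·8 + 7·10·8 + 4·6·0 + 10·3·3 + 3·5·1 = 1313 ≡ 4.
  α_i^2 mod 11 = [4, 1, 3, 9, 3].
  S_2 = Σ v_i α_i^2 r_i = 9·4·8 + 7·1·8 + 4·3·0 + 10·9·3 + 3·3·1 = 623 ≡ 7.
  S = (7, 4, 7) ≠ 0, so r is not a codeword (an error is present).
Step 3: locate the error. For a single error e at position i, S_ℓ = v_i·e·α_i^ℓ, so α_err = S_1/S_0.
  S_0^{−1} = 7^{−1} = 8 (mod 11), so α_err = 4·8 = 32 ≡ 10 = α_2. Error position i = 2.
  Consistency check: S_2/S_1 = 7·3 = 21 ≡ 10 = α_err ✓ (single-error assumption holds).
Step 4: error magnitude e = S_0/v_2 = S_0·∏_{j≠2}(α_2 − α_j) = 7·8 = 56 ≡ 1 (mod 11).
Step 5: correct position 2: c_2 = r_2 − e = 8 − 1 ≡ 7 (mod 11). Hence c = [8, 7, 0, 3, 1].
  Check: interpolating c through the α_i gives m(x) = 6 + 10·x (degree < 2) with m(α_i) = c_i for every i, so c is indeed a codeword.


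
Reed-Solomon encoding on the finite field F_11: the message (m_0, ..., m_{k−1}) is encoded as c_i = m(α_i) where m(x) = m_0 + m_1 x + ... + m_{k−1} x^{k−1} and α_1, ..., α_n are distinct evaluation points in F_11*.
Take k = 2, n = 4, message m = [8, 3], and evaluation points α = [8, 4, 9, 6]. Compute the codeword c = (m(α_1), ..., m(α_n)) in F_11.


c = [10, 9, 2, 4]

Message polynomial: m(x) = 8 + 3·x (mod 11).
For each evaluation point α_i, compute m(α_i) mod 11:
  α_1 = 8: Horner steps 3 → 10, so m(8) = 10.
  α_2 = 4: Horner steps 3 → 9, so m(4) = 9.
  α_3 = 9: Horner steps 3 → 2, so m(9) = 2.
  α_4 = 6: Horner steps 3 → 4, so m(6) = 4.
Codeword c = [10, 9, 2, 4] ∈ F_11^4.


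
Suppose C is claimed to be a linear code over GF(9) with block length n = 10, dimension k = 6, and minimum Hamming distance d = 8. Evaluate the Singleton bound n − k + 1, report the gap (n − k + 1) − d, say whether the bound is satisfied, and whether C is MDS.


Singleton RHS = n − k + 1 = 5, slack = -3, bound violated (no such code; not MDS).

Singleton bound: d ≤ n − k + 1.
Here n = 10, k = 6, so n − k + 1 = 5.
Given d = 8, check d ≤ 5: NO.
Slack = (n − k + 1) − d = -3.
The slack is negative: d = 8 exceeds n − k + 1 = 5 by 3, so the Singleton bound is violated and no linear [10, 6, 8]_9 code can exist. In particular it is not MDS (MDS requires d = n − k + 1 exactly).
Description: the claimed parameters are [10, 6, 8]_9; such a code would be impossible (violates the Singleton bound).


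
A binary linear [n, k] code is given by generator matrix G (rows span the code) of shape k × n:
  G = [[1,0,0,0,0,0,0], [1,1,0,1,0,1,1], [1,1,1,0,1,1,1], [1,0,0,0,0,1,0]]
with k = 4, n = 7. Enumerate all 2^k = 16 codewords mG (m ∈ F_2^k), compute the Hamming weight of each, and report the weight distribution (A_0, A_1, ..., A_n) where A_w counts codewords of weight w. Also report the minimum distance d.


Weight distribution: A_0 = 1, A_1 = 2, A_2 = 1, A_3 = 2, A_4 = 5, A_5 = 4, A_6 = 1. Minimum distance d = 1.

Enumerate all 2^4 = 16 messages m ∈ F_2^4.
For each, compute codeword c = mG in F_2^7, then tally its weight.
  m = 0000 → c = 0000000, weight = 0.
  m = 1000 → c = 1000000, weight = 1.
  m = 0100 → c = 1101011, weight = 5.
  m = 1100 → c = 0101011, weight = 4.
  m = 0010 → c = 1110111, weight = 6.
  m = 1010 → c = 0110111, weight = 5.
  m = 0110 → c = 0011100, weight = 3.
  m = 1110 → c = 1011100, weight = 4.
  m = 0001 → c = 1000010, weight = 2.
  m = 1001 → c = 0000010, weight = 1.
  m = 0101 → c = 0101001, weight = 3.
  m = 1101 → c = 1101001, weight = 4.
  m = 0011 → c = 0110101, weight = 4.
  m = 1011 → c = 1110101, weight = 5.
  m = 0111 → c = 1011110, weight = 5.
  m = 1111 → c = 0011110, weight = 4.
Tally weights:
  weight 0: 1 codewords.
  weight 1: 2 codewords.
  weight 2: 1 codewords.
  weight 3: 2 codewords.
  weight 4: 5 codewords.
  weight 5: 4 codewords.
  weight 6: 1 codewords.
Minimum distance d = smallest w > 0 with A_w > 0 = 1.
Sanity: Σ A_w = 16 = 2^4 = 16 ✓.


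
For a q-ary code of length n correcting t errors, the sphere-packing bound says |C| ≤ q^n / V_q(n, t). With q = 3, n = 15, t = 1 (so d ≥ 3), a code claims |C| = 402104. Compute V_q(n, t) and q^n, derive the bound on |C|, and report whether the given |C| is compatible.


V_q(n, t) = 31, q^n = 14348907, Hamming bound = 462867, |C| = 402104 ≤ bound (satisfied).

Step 1: Compute V_q(n, t) = Σ_{j=0}^1 C(n, j) (q−1)^j.
  j = 0: C(15,0)·(2)^0 = 1·1 = 1.
  j = 1: C(15,1)·(2)^1 = 15·2 = 30.
  V_q(n, t) = 1 + 30 = 31.
Step 2: q^n = 3^15 = 14348907.
Step 3: Hamming bound ⌊q^n / V_q(n,t)⌋ = ⌊14348907/31⌋ = 462867.
Step 4: Compare |C| = 402104 to 462867: satisfied.
The claimed |C| lies below the Hamming bound.


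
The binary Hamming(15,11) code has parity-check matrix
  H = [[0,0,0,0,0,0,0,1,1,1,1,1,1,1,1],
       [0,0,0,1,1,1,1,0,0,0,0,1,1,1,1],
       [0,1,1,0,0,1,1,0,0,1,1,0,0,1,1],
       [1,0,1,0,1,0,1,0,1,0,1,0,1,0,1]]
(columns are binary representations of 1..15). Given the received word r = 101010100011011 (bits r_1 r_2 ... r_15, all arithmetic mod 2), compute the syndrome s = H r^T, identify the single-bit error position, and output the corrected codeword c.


s = (0, 1, 1, 0)^T, error position = 6, corrected codeword c = 101011100011011

Compute s = H r^T mod 2 one row at a time:
  s_1 = 0 + 0 + 0 + 1 + 1 + 0 + 1 + 1 = 4 ≡ 0 (mod 2).
  s_2 = 0 + 1 + 0 + 1 + 1 + 0 + 1 + 1 = 5 ≡ 1 (mod 2).
  s_3 = 0 + 1 + 0 + 1 + 0 + 1 + 1 + 1 = 5 ≡ 1 (mod 2).
  s_4 = 1 + 1 + 1 + 1 + 0 + 1 + 0 + 1 = 6 ≡ 0 (mod 2).
s = (0, 1, 1, 0)^T — this equals column 6 of H (binary 0110), so error is at position 6.
Correct: flip bit 6 of r = 101010100011011 to get c = 101011100011011.


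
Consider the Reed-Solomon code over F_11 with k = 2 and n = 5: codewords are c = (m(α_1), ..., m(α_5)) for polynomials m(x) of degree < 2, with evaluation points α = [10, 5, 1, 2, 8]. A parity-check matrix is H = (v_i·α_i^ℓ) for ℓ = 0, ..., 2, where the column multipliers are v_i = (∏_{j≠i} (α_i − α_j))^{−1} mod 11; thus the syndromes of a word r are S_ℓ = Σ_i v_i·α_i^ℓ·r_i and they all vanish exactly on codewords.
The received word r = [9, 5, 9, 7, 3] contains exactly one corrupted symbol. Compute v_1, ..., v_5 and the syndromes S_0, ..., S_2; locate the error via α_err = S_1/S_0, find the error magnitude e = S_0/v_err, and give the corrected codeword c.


S = (6, 6, 6), error at position 3, error magnitude e = 5, c = [9, 5, 4, 7, 3].

Step 1: column multipliers v_i = (∏_{j≠i}(α_i − α_j))^{−1} mod 11.
  i = 1 (α = 10): (10−5)(10−1)(10−2)(10−8) = 5·9·8·2 = 720 ≡ 5, so v_1 = 5^{−1} = 9 (mod 11).
  i = 2 (α = 5): (5−10)(5−1)(5−2)(5−8) = (−5)·4·3·(−3) = 180 ≡ 4, so v_2 = 4^{−1} = 3 (mod 11).
  i = 3 (α = 1): (1−10)(1−5)(1−2)(1−8) = (−9)·(−4)·(−1)·(−7) = 252 ≡ 10, so v_3 = 10^{−1} = 10 (mod 11).
  i = 4 (α = 2): (2−10)(2−5)(2−1)(2−8) = (−8)·(−3)·1·(−6) = −144 ≡ 10, so v_4 = 10^{−1} = 10 (mod 11).
  i = 5 (α = 8): (8−10)(8−5)(8−1)(8−2) = (−2)·3·7·6 = −252 ≡ 1, so v_5 = 1^{−1} = 1 (mod 11).
  v = [9, 3, 10, 10, 1].
Step 2: syndromes of r = [9, 5, 9, 7, 3] (all sums mod 11).
  S_0 = Σ v_i r_i = 9·9 + 3·5 + 10·9 + 10·7 + 1·3 = 259 ≡ 6.
  S_1 = Σ v_i α_i r_i = 9·10·9 + 3·5·5 + 10·1·9 + 10·2·7 + 1·8·3 = 1139 ≡ 6.
  α_i^2 mod 11 = [1, 3, 1, 4, 9].
  S_2 = Σ v_i α_i^2 r_i = 9·1·9 + 3·3·5 + 10·1·9 + 10·4·7 + 1·9·3 = 523 ≡ 6.
  S = (6, 6, 6) ≠ 0, so r is not a codeword (an error is present).
Step 3: locate the error. For a single error e at position i, S_ℓ = v_i·e·α_i^ℓ, so α_err = S_1/S_0.
  S_0^{−1} = 6^{−1} = 2 (mod 11), so α_err = 6·2 = 12 ≡ 1 = α_3. Error position i = 3.
  Consistency check: S_2/S_1 = 6·2 = 12 ≡ 1 = α_err ✓ (single-error assumption holds).
Step 4: error magnitude e = S_0/v_3 = S_0·∏_{j≠3}(α_3 − α_j) = 6·10 = 60 ≡ 5 (mod 11).
Step 5: correct position 3: c_3 = r_3 − e = 9 − 5 ≡ 4 (mod 11). Hence c = [9, 5, 4, 7, 3].
  Check: interpolating c through the α_i gives m(x) = 1 + 3·x (degree < 2) with m(α_i) = c_i for every i, so c is indeed a codeword.


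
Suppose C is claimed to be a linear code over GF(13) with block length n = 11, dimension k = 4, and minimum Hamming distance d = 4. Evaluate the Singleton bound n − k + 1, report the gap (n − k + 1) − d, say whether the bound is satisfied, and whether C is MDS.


Singleton RHS = n − k + 1 = 8, slack = 4, bound satisfied, not MDS.

Singleton bound: d ≤ n − k + 1.
Here n = 11, k = 4, so n − k + 1 = 8.
Given d = 4, check d ≤ 8: YES.
Slack = (n − k + 1) − d = 4.
The code is NOT MDS (slack = 4 > 0).
Description: the claimed parameters are [11, 4, 4]_13; such a code would be non-MDS.


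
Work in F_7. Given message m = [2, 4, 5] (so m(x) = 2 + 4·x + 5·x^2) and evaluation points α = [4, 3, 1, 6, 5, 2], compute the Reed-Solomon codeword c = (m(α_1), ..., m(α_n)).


c = [0, 3, 4, 3, 0, 2]

Message polynomial: m(x) = 2 + 4·x + 5·x^2 (mod 7).
For each evaluation point α_i, compute m(α_i) mod 7:
  α_1 = 4: Horner steps 5 → 3 → 0, so m(4) = 0.
  α_2 = 3: Horner steps 5 → 5 → 3, so m(3) = 3.
  α_3 = 1: Horner steps 5 → 2 → 4, so m(1) = 4.
  α_4 = 6: Horner steps 5 → 6 → 3, so m(6) = 3.
  α_5 = 5: Horner steps 5 → 1 → 0, so m(5) = 0.
  α_6 = 2: Horner steps 5 → 0 → 2, so m(2) = 2.
Codeword c = [0, 3, 4, 3, 0, 2] ∈ F_7^6.


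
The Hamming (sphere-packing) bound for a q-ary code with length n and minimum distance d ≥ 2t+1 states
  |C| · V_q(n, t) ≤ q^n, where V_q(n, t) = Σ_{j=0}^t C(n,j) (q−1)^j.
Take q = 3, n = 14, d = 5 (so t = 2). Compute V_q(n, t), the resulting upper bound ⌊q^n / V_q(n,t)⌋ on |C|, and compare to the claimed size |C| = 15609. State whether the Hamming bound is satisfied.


V_q(n, t) = 393, q^n = 4782969, Hamming bound = 12170, |C| = 15609 > bound (violated).

Step 1: Compute V_q(n, t) = Σ_{j=0}^2 C(n, j) (q−1)^j.
  j = 0: C(14,0)·(2)^0 = 1·1 = 1.
  j = 1: C(14,1)·(2)^1 = 14·2 = 28.
  j = 2: C(14,2)·(2)^2 = 91·4 = 364.
  V_q(n, t) = 1 + 28 + 364 = 393.
Step 2: q^n = 3^14 = 4782969.
Step 3: Hamming bound ⌊q^n / V_q(n,t)⌋ = ⌊4782969/393⌋ = 12170.
Step 4: Compare |C| = 15609 to 12170: violated.
The claimed |C| lies above the Hamming bound, so no 3-ary code of length 14 with d ≥ 5 can have 15609 codewords.


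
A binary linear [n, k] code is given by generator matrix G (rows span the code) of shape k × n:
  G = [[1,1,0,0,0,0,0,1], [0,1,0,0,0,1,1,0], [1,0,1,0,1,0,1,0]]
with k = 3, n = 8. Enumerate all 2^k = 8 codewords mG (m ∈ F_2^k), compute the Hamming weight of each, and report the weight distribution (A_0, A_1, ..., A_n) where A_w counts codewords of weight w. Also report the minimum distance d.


Weight distribution: A_0 = 1, A_3 = 2, A_4 = 3, A_5 = 2. Minimum distance d = 3.

Enumerate all 2^3 = 8 messages m ∈ F_2^3.
For each, compute codeword c = mG in F_2^8, then tally its weight.
  m = 000 → c = 00000000, weight = 0.
  m = 100 → c = 11000001, weight = 3.
  m = 010 → c = 01000110, weight = 3.
  m = 110 → c = 10000111, weight = 4.
  m = 001 → c = 10101010, weight = 4.
  m = 101 → c = 01101011, weight = 5.
  m = 011 → c = 11101100, weight = 5.
  m = 111 → c = 00101101, weight = 4.
Tally weights:
  weight 0: 1 codewords.
  weight 3: 2 codewords.
  weight 4: 3 codewords.
  weight 5: 2 codewords.
Minimum distance d = smallest w > 0 with A_w > 0 = 3.
Sanity: Σ A_w = 8 = 2^3 = 8 ✓.


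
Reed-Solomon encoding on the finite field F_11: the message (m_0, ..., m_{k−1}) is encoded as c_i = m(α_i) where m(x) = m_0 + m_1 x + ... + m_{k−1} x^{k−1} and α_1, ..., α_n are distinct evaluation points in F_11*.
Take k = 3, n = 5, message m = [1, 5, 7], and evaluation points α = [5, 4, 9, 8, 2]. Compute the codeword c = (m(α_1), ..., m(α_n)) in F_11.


c = [3, 1, 8, 5, 6]

Message polynomial: m(x) = 1 + 5·x + 7·x^2 (mod 11).
For each evaluation point α_i, compute m(α_i) mod 11:
  α_1 = 5: Horner steps 7 → 7 → 3, so m(5) = 3.
  α_2 = 4: Horner steps 7 → 0 → 1, so m(4) = 1.
  α_3 = 9: Horner steps 7 → 2 → 8, so m(9) = 8.
  α_4 = 8: Horner steps 7 → 6 → 5, so m(8) = 5.
  α_5 = 2: Horner steps 7 → 8 → 6, so m(2) = 6.
Codeword c = [3, 1, 8, 5, 6] ∈ F_11^5.


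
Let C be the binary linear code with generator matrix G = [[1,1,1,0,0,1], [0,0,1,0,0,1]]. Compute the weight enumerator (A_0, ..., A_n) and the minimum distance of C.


Weight distribution: A_0 = 1, A_2 = 2, A_4 = 1. Minimum distance d = 2.

Enumerate all 2^2 = 4 messages m ∈ F_2^2.
For each, compute codeword c = mG in F_2^6, then tally its weight.
  m = 00 → c = 000000, weight = 0.
  m = 10 → c = 111001, weight = 4.
  m = 01 → c = 001001, weight = 2.
  m = 11 → c = 110000, weight = 2.
Tally weights:
  weight 0: 1 codewords.
  weight 2: 2 codewords.
  weight 4: 1 codewords.
Minimum distance d = smallest w > 0 with A_w > 0 = 2.
Sanity: Σ A_w = 4 = 2^2 = 4 ✓.


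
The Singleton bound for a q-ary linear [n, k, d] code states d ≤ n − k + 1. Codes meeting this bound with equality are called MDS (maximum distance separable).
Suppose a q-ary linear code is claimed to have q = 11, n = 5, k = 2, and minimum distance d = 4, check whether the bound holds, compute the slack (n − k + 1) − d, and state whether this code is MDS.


Singleton RHS = n − k + 1 = 4, slack = 0, bound satisfied, MDS.

Singleton bound: d ≤ n − k + 1.
Here n = 5, k = 2, so n − k + 1 = 4.
Given d = 4, check d ≤ 4: YES.
Slack = (n − k + 1) − d = 0.
The code is MDS (slack = 0).
Description: the claimed parameters are [5, 2, 4]_11; such a code would be MDS (meets Singleton bound).


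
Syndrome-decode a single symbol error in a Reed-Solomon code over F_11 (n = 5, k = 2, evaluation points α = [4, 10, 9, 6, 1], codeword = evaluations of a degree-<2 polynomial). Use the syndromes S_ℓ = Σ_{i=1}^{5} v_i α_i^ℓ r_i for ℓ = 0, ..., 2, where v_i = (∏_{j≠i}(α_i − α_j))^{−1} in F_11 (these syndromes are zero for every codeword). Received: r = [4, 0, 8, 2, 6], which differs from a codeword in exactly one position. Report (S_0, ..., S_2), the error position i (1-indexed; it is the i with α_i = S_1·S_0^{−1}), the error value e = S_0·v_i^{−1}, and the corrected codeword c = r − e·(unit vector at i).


S = (8, 4, 2), error at position 4, error magnitude e = 3, c = [4, 0, 8, 10, 6].

Step 1: column multipliers v_i = (∏_{j≠i}(α_i − α_j))^{−1} mod 11.
  i = 1 (α = 4): (4−10)(4−9)(4−6)(4−1) = (−6)·(−5)·(−2)·3 = −180 ≡ 7, so v_1 = 7^{−1} = 8 (mod 11).
  i = 2 (α = 10): (10−4)(10−9)(10−6)(10−1) = 6·1·4·9 = 216 ≡ 7, so v_2 = 7^{−1} = 8 (mod 11).
  i = 3 (α = 9): (9−4)(9−10)(9−6)(9−1) = 5·(−1)·3·8 = −120 ≡ 1, so v_3 = 1^{−1} = 1 (mod 11).
  i = 4 (α = 6): (6−4)(6−10)(6−9)(6−1) = 2·(−4)·(−3)·5 = 120 ≡ 10, so v_4 = 10^{−1} = 10 (mod 11).
  i = 5 (α = 1): (1−4)(1−10)(1−9)(1−6) = (−3)·(−9)·(−8)·(−5) = 1080 ≡ 2, so v_5 = 2^{−1} = 6 (mod 11).
  v = [8, 8, 1, 10, 6].
Step 2: syndromes of r = [4, 0, 8, 2, 6] (all sums mod 11).
  S_0 = Σ v_i r_i = 8·4 + 8·0 + 1·8 + 10·2 + 6·6 = 96 ≡ 8.
  S_1 = Σ v_i α_i r_i = 8·4·4 + 8·10·0 + 1·9·8 + 10·6·2 + 6·1·6 = 356 ≡ 4.
  α_i^2 mod 11 = [5, 1, 4, 3, 1].
  S_2 = Σ v_i α_i^2 r_i = 8·5·4 + 8·1·0 + 1·4·8 + 10·3·2 + 6·1·6 = 288 ≡ 2.
  S = (8, 4, 2) ≠ 0, so r is not a codeword (an error is present).
Step 3: locate the error. For a single error e at position i, S_ℓ = v_i·e·α_i^ℓ, so α_err = S_1/S_0.
  S_0^{−1} = 8^{−1} = 7 (mod 11), so α_err = 4·7 = 28 ≡ 6 = α_4. Error position i = 4.
  Consistency check: S_2/S_1 = 2·3 = 6 ≡ 6 = α_err ✓ (single-error assumption holds).
Step 4: error magnitude e = S_0/v_4 = S_0·∏_{j≠4}(α_4 − α_j) = 8·10 = 80 ≡ 3 (mod 11).
Step 5: correct position 4: c_4 = r_4 − e = 2 − 3 ≡ 10 (mod 11). Hence c = [4, 0, 8, 10, 6].
  Check: interpolating c through the α_i gives m(x) = 3 + 3·x (degree < 2) with m(α_i) = c_i for every i, so c is indeed a codeword.
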